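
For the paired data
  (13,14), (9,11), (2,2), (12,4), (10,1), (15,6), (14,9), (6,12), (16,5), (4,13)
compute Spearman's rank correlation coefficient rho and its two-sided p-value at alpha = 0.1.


Step 1: Rank x and y separately (midranks; no ties here).
rank(x): 13->7, 9->4, 2->1, 12->6, 10->5, 15->9, 14->8, 6->3, 16->10, 4->2
rank(y): 14->10, 11->7, 2->2, 4->3, 1->1, 6->5, 9->6, 12->8, 5->4, 13->9
Step 2: d_i = R_x(i) - R_y(i); compute d_i^2.
  (7-10)^2=9, (4-7)^2=9, (1-2)^2=1, (6-3)^2=9, (5-1)^2=16, (9-5)^2=16, (8-6)^2=4, (3-8)^2=25, (10-4)^2=36, (2-9)^2=49
sum(d^2) = 174.
Step 3: rho = 1 - 6*174 / (10*(10^2 - 1)) = 1 - 1044/990 = -0.054545.
Step 4: Under H0, t = rho * sqrt((n-2)/(1-rho^2)) = -0.1545 ~ t(8).
Step 5: Two-sided p-value from the t-distribution with 8 df = 0.881036.
Step 6: alpha = 0.1. fail to reject H0.

rho = -0.0545, p = 0.881036, fail to reject H0 at alpha = 0.1.


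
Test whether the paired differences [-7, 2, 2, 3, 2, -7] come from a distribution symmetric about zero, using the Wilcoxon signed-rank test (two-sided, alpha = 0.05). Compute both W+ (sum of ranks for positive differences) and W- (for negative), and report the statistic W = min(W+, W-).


Step 1: Drop any zero differences (none here) and take |d_i|.
|d| = [7, 2, 2, 3, 2, 7]
Step 2: Midrank |d_i| (ties get averaged ranks).
ranks: |7|->5.5, |2|->2, |2|->2, |3|->4, |2|->2, |7|->5.5
Step 3: Attach original signs; sum ranks with positive sign and with negative sign.
W+ = 2 + 2 + 4 + 2 = 10
W- = 5.5 + 5.5 = 11
(Check: W+ + W- = 21 should equal n(n+1)/2 = 21.)
Step 4: Test statistic W = min(W+, W-) = 10.
Step 5: Ties in |d|, so use the tie-corrected normal approximation.
        E[W] = n(n+1)/4 = 6*7/4 = 10.5.
        Tie groups: |d|=2 (t=3), |d|=7 (t=2); sum(t^3 - t) = 30.
        Var[W] = n(n+1)(2n+1)/24 - sum(t^3-t)/48 = 546/24 - 30/48 = 22.125.
        z = (W - E[W]) / sqrt(Var[W]) = (10 - 10.5) / 4.7037 = -0.1063.
        Two-sided p = 2*Phi(z) = 0.915345.
Step 6: alpha = 0.05. fail to reject H0.

W+ = 10, W- = 11, W = min = 10, p = 0.915345, fail to reject H0.


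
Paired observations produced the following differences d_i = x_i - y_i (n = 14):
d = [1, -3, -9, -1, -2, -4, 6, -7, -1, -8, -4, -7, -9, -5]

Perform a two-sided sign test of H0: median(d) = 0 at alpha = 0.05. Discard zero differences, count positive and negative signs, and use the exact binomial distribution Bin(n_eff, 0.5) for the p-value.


Step 1: Discard zero differences. Original n = 14; n_eff = number of nonzero differences = 14.
Nonzero differences (with sign): +1, -3, -9, -1, -2, -4, +6, -7, -1, -8, -4, -7, -9, -5
Step 2: Count signs: positive = 2, negative = 12.
Step 3: Under H0: P(positive) = 0.5, so the number of positives S ~ Bin(14, 0.5).
Step 4: Two-sided exact p-value = sum of Bin(14,0.5) probabilities at or below the observed probability = 0.012939.
Step 5: alpha = 0.05. reject H0.

n_eff = 14, pos = 2, neg = 12, p = 0.012939, reject H0.


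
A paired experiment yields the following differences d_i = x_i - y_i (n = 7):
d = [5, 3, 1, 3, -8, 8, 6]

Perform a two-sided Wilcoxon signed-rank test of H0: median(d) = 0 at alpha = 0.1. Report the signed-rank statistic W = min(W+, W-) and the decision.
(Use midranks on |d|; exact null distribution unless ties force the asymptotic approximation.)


Step 1: Drop any zero differences (none here) and take |d_i|.
|d| = [5, 3, 1, 3, 8, 8, 6]
Step 2: Midrank |d_i| (ties get averaged ranks).
ranks: |5|->4, |3|->2.5, |1|->1, |3|->2.5, |8|->6.5, |8|->6.5, |6|->5
Step 3: Attach original signs; sum ranks with positive sign and with negative sign.
W+ = 4 + 2.5 + 1 + 2.5 + 6.5 + 5 = 21.5
W- = 6.5 = 6.5
(Check: W+ + W- = 28 should equal n(n+1)/2 = 28.)
Step 4: Test statistic W = min(W+, W-) = 6.5.
Step 5: Ties in |d|, so use the tie-corrected normal approximation.
        E[W] = n(n+1)/4 = 7*8/4 = 14.
        Tie groups: |d|=3 (t=2), |d|=8 (t=2); sum(t^3 - t) = 12.
        Var[W] = n(n+1)(2n+1)/24 - sum(t^3-t)/48 = 840/24 - 12/48 = 34.75.
        z = (W - E[W]) / sqrt(Var[W]) = (6.5 - 14) / 5.8949 = -1.2723.
        Two-sided p = 2*Phi(z) = 0.203272.
Step 6: alpha = 0.1. fail to reject H0.

W+ = 21.5, W- = 6.5, W = min = 6.5, p = 0.203272, fail to reject H0.


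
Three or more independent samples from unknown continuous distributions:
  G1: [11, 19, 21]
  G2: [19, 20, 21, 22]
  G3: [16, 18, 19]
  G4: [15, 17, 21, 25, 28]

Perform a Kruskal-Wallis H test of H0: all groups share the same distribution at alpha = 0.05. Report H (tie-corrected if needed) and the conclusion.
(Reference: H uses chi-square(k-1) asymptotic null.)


Step 1: Combine all N = 15 observations and assign midranks.
sorted (value, group, rank): (11,G1,1), (15,G4,2), (16,G3,3), (17,G4,4), (18,G3,5), (19,G1,7), (19,G2,7), (19,G3,7), (20,G2,9), (21,G1,11), (21,G2,11), (21,G4,11), (22,G2,13), (25,G4,14), (28,G4,15)
Step 2: Sum ranks within each group.
R_1 = 19 (n_1 = 3)
R_2 = 40 (n_2 = 4)
R_3 = 15 (n_3 = 3)
R_4 = 46 (n_4 = 5)
Step 3: H = 12/(N(N+1)) * sum(R_i^2/n_i) - 3(N+1)
     = 12/(15*16) * (19^2/3 + 40^2/4 + 15^2/3 + 46^2/5) - 3*16
     = 0.050000 * 1018.53 - 48
     = 2.926667.
Step 4: Ties present; correction factor C = 1 - 48/(15^3 - 15) = 0.985714. Corrected H = 2.926667 / 0.985714 = 2.969082.
Step 5: Under H0, H ~ chi^2(3); p-value = 0.396417.
Step 6: alpha = 0.05. fail to reject H0.

H = 2.9691, df = 3, p = 0.396417, fail to reject H0.


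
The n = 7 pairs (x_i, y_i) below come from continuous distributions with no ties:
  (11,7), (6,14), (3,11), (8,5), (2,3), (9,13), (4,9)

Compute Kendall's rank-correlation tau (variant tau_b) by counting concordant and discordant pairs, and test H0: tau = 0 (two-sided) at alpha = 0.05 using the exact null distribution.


Step 1: Enumerate the 21 unordered pairs (i,j) with i<j and classify each by sign(x_j-x_i) * sign(y_j-y_i).
  (1,2):dx=-5,dy=+7->D; (1,3):dx=-8,dy=+4->D; (1,4):dx=-3,dy=-2->C; (1,5):dx=-9,dy=-4->C
  (1,6):dx=-2,dy=+6->D; (1,7):dx=-7,dy=+2->D; (2,3):dx=-3,dy=-3->C; (2,4):dx=+2,dy=-9->D
  (2,5):dx=-4,dy=-11->C; (2,6):dx=+3,dy=-1->D; (2,7):dx=-2,dy=-5->C; (3,4):dx=+5,dy=-6->D
  (3,5):dx=-1,dy=-8->C; (3,6):dx=+6,dy=+2->C; (3,7):dx=+1,dy=-2->D; (4,5):dx=-6,dy=-2->C
  (4,6):dx=+1,dy=+8->C; (4,7):dx=-4,dy=+4->D; (5,6):dx=+7,dy=+10->C; (5,7):dx=+2,dy=+6->C
  (6,7):dx=-5,dy=-4->C
Step 2: C = 12, D = 9, total pairs = 21.
Step 3: tau = (C - D)/(n(n-1)/2) = (12 - 9)/21 = 0.142857.
Step 4: Exact two-sided p-value (enumerate n! = 5040 permutations of y under H0): p = 0.772619.
Step 5: alpha = 0.05. fail to reject H0.

tau_b = 0.1429 (C=12, D=9), p = 0.772619, fail to reject H0.


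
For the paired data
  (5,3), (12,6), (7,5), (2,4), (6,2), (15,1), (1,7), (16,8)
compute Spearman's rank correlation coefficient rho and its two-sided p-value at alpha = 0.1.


Step 1: Rank x and y separately (midranks; no ties here).
rank(x): 5->3, 12->6, 7->5, 2->2, 6->4, 15->7, 1->1, 16->8
rank(y): 3->3, 6->6, 5->5, 4->4, 2->2, 1->1, 7->7, 8->8
Step 2: d_i = R_x(i) - R_y(i); compute d_i^2.
  (3-3)^2=0, (6-6)^2=0, (5-5)^2=0, (2-4)^2=4, (4-2)^2=4, (7-1)^2=36, (1-7)^2=36, (8-8)^2=0
sum(d^2) = 80.
Step 3: rho = 1 - 6*80 / (8*(8^2 - 1)) = 1 - 480/504 = 0.047619.
Step 4: Under H0, t = rho * sqrt((n-2)/(1-rho^2)) = 0.1168 ~ t(6).
Step 5: Two-sided p-value from the t-distribution with 6 df = 0.910849.
Step 6: alpha = 0.1. fail to reject H0.

rho = 0.0476, p = 0.910849, fail to reject H0 at alpha = 0.1.


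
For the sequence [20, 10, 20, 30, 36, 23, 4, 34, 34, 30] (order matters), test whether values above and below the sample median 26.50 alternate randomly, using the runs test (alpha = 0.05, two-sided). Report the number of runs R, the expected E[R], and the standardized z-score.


Step 1: Compute median = 26.50; label A = above, B = below.
Labels in order: BBBAABBAAA  (n_A = 5, n_B = 5)
Step 2: Count runs R = 4.
Step 3: Under H0 (random ordering), E[R] = 2*n_A*n_B/(n_A+n_B) + 1 = 2*5*5/10 + 1 = 6.0000.
        Var[R] = 2*n_A*n_B*(2*n_A*n_B - n_A - n_B) / ((n_A+n_B)^2 * (n_A+n_B-1)) = 2000/900 = 2.2222.
        SD[R] = 1.4907.
Step 4: Continuity-corrected z = (R + 0.5 - E[R]) / SD[R] = (4 + 0.5 - 6.0000) / 1.4907 = -1.0062.
Step 5: Two-sided p-value via normal approximation = 2*(1 - Phi(|z|)) = 0.314305.
Step 6: alpha = 0.05. fail to reject H0.

R = 4, z = -1.0062, p = 0.314305, fail to reject H0.


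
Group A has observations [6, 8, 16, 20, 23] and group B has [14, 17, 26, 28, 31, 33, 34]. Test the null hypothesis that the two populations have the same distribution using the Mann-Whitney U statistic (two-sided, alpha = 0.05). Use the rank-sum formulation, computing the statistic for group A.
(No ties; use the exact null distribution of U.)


Step 1: Combine and sort all 12 observations; assign midranks.
sorted (value, group): (6,X), (8,X), (14,Y), (16,X), (17,Y), (20,X), (23,X), (26,Y), (28,Y), (31,Y), (33,Y), (34,Y)
ranks: 6->1, 8->2, 14->3, 16->4, 17->5, 20->6, 23->7, 26->8, 28->9, 31->10, 33->11, 34->12
Step 2: Rank sum for X: R1 = 1 + 2 + 4 + 6 + 7 = 20.
Step 3: U_X = R1 - n1(n1+1)/2 = 20 - 5*6/2 = 20 - 15 = 5.
       U_Y = n1*n2 - U_X = 35 - 5 = 30.
Step 4: No ties, so the exact null distribution of U (based on enumerating the C(12,5) = 792 equally likely rank assignments) gives the two-sided p-value.
Step 5: p-value = 0.047980; compare to alpha = 0.05. reject H0.

U_X = 5, p = 0.047980, reject H0 at alpha = 0.05.


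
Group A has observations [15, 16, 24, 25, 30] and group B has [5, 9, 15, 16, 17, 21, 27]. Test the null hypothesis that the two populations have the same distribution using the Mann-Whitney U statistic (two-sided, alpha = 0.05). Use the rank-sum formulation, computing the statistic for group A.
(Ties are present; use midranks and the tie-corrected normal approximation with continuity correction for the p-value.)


Step 1: Combine and sort all 12 observations; assign midranks.
sorted (value, group): (5,Y), (9,Y), (15,X), (15,Y), (16,X), (16,Y), (17,Y), (21,Y), (24,X), (25,X), (27,Y), (30,X)
ranks: 5->1, 9->2, 15->3.5, 15->3.5, 16->5.5, 16->5.5, 17->7, 21->8, 24->9, 25->10, 27->11, 30->12
Step 2: Rank sum for X: R1 = 3.5 + 5.5 + 9 + 10 + 12 = 40.
Step 3: U_X = R1 - n1(n1+1)/2 = 40 - 5*6/2 = 40 - 15 = 25.
       U_Y = n1*n2 - U_X = 35 - 25 = 10.
Step 4: Ties are present, so use the tie-corrected normal approximation (with continuity correction) for the p-value.
Step 5: p-value = 0.253956; compare to alpha = 0.05. fail to reject H0.

U_X = 25, p = 0.253956, fail to reject H0 at alpha = 0.05.


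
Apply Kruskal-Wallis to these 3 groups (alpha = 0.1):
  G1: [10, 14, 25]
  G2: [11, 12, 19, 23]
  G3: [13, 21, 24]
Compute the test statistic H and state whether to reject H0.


Step 1: Combine all N = 10 observations and assign midranks.
sorted (value, group, rank): (10,G1,1), (11,G2,2), (12,G2,3), (13,G3,4), (14,G1,5), (19,G2,6), (21,G3,7), (23,G2,8), (24,G3,9), (25,G1,10)
Step 2: Sum ranks within each group.
R_1 = 16 (n_1 = 3)
R_2 = 19 (n_2 = 4)
R_3 = 20 (n_3 = 3)
Step 3: H = 12/(N(N+1)) * sum(R_i^2/n_i) - 3(N+1)
     = 12/(10*11) * (16^2/3 + 19^2/4 + 20^2/3) - 3*11
     = 0.109091 * 308.917 - 33
     = 0.700000.
Step 4: No ties, so H is used without correction.
Step 5: Under H0, H ~ chi^2(2); p-value = 0.704688.
Step 6: alpha = 0.1. fail to reject H0.

H = 0.7000, df = 2, p = 0.704688, fail to reject H0.


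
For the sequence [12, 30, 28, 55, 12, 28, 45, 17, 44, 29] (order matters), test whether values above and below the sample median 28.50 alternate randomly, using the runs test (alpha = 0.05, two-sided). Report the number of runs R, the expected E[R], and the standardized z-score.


Step 1: Compute median = 28.50; label A = above, B = below.
Labels in order: BABABBABAA  (n_A = 5, n_B = 5)
Step 2: Count runs R = 8.
Step 3: Under H0 (random ordering), E[R] = 2*n_A*n_B/(n_A+n_B) + 1 = 2*5*5/10 + 1 = 6.0000.
        Var[R] = 2*n_A*n_B*(2*n_A*n_B - n_A - n_B) / ((n_A+n_B)^2 * (n_A+n_B-1)) = 2000/900 = 2.2222.
        SD[R] = 1.4907.
Step 4: Continuity-corrected z = (R - 0.5 - E[R]) / SD[R] = (8 - 0.5 - 6.0000) / 1.4907 = 1.0062.
Step 5: Two-sided p-value via normal approximation = 2*(1 - Phi(|z|)) = 0.314305.
Step 6: alpha = 0.05. fail to reject H0.

R = 8, z = 1.0062, p = 0.314305, fail to reject H0.


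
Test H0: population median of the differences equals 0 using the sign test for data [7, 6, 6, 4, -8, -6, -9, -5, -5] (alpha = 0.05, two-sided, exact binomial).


Step 1: Discard zero differences. Original n = 9; n_eff = number of nonzero differences = 9.
Nonzero differences (with sign): +7, +6, +6, +4, -8, -6, -9, -5, -5
Step 2: Count signs: positive = 4, negative = 5.
Step 3: Under H0: P(positive) = 0.5, so the number of positives S ~ Bin(9, 0.5).
Step 4: Two-sided exact p-value = sum of Bin(9,0.5) probabilities at or below the observed probability = 1.000000.
Step 5: alpha = 0.05. fail to reject H0.

n_eff = 9, pos = 4, neg = 5, p = 1.000000, fail to reject H0.


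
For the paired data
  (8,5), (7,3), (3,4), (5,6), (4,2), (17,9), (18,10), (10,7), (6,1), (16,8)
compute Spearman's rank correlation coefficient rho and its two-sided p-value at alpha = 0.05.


Step 1: Rank x and y separately (midranks; no ties here).
rank(x): 8->6, 7->5, 3->1, 5->3, 4->2, 17->9, 18->10, 10->7, 6->4, 16->8
rank(y): 5->5, 3->3, 4->4, 6->6, 2->2, 9->9, 10->10, 7->7, 1->1, 8->8
Step 2: d_i = R_x(i) - R_y(i); compute d_i^2.
  (6-5)^2=1, (5-3)^2=4, (1-4)^2=9, (3-6)^2=9, (2-2)^2=0, (9-9)^2=0, (10-10)^2=0, (7-7)^2=0, (4-1)^2=9, (8-8)^2=0
sum(d^2) = 32.
Step 3: rho = 1 - 6*32 / (10*(10^2 - 1)) = 1 - 192/990 = 0.806061.
Step 4: Under H0, t = rho * sqrt((n-2)/(1-rho^2)) = 3.8522 ~ t(8).
Step 5: Two-sided p-value from the t-distribution with 8 df = 0.004862.
Step 6: alpha = 0.05. reject H0.

rho = 0.8061, p = 0.004862, reject H0 at alpha = 0.05.


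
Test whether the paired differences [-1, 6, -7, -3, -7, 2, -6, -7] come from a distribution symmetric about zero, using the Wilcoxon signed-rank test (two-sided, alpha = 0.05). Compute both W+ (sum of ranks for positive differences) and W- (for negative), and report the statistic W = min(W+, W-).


Step 1: Drop any zero differences (none here) and take |d_i|.
|d| = [1, 6, 7, 3, 7, 2, 6, 7]
Step 2: Midrank |d_i| (ties get averaged ranks).
ranks: |1|->1, |6|->4.5, |7|->7, |3|->3, |7|->7, |2|->2, |6|->4.5, |7|->7
Step 3: Attach original signs; sum ranks with positive sign and with negative sign.
W+ = 4.5 + 2 = 6.5
W- = 1 + 7 + 3 + 7 + 4.5 + 7 = 29.5
(Check: W+ + W- = 36 should equal n(n+1)/2 = 36.)
Step 4: Test statistic W = min(W+, W-) = 6.5.
Step 5: Ties in |d|, so use the tie-corrected normal approximation.
        E[W] = n(n+1)/4 = 8*9/4 = 18.
        Tie groups: |d|=6 (t=2), |d|=7 (t=3); sum(t^3 - t) = 30.
        Var[W] = n(n+1)(2n+1)/24 - sum(t^3-t)/48 = 1224/24 - 30/48 = 50.375.
        z = (W - E[W]) / sqrt(Var[W]) = (6.5 - 18) / 7.0975 = -1.6203.
        Two-sided p = 2*Phi(z) = 0.105172.
Step 6: alpha = 0.05. fail to reject H0.

W+ = 6.5, W- = 29.5, W = min = 6.5, p = 0.105172, fail to reject H0.


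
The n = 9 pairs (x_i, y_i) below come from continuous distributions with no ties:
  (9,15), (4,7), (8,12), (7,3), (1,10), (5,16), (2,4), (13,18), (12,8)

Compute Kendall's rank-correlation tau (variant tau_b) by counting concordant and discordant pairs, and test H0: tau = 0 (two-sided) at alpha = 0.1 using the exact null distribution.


Step 1: Enumerate the 36 unordered pairs (i,j) with i<j and classify each by sign(x_j-x_i) * sign(y_j-y_i).
  (1,2):dx=-5,dy=-8->C; (1,3):dx=-1,dy=-3->C; (1,4):dx=-2,dy=-12->C; (1,5):dx=-8,dy=-5->C
  (1,6):dx=-4,dy=+1->D; (1,7):dx=-7,dy=-11->C; (1,8):dx=+4,dy=+3->C; (1,9):dx=+3,dy=-7->D
  (2,3):dx=+4,dy=+5->C; (2,4):dx=+3,dy=-4->D; (2,5):dx=-3,dy=+3->D; (2,6):dx=+1,dy=+9->C
  (2,7):dx=-2,dy=-3->C; (2,8):dx=+9,dy=+11->C; (2,9):dx=+8,dy=+1->C; (3,4):dx=-1,dy=-9->C
  (3,5):dx=-7,dy=-2->C; (3,6):dx=-3,dy=+4->D; (3,7):dx=-6,dy=-8->C; (3,8):dx=+5,dy=+6->C
  (3,9):dx=+4,dy=-4->D; (4,5):dx=-6,dy=+7->D; (4,6):dx=-2,dy=+13->D; (4,7):dx=-5,dy=+1->D
  (4,8):dx=+6,dy=+15->C; (4,9):dx=+5,dy=+5->C; (5,6):dx=+4,dy=+6->C; (5,7):dx=+1,dy=-6->D
  (5,8):dx=+12,dy=+8->C; (5,9):dx=+11,dy=-2->D; (6,7):dx=-3,dy=-12->C; (6,8):dx=+8,dy=+2->C
  (6,9):dx=+7,dy=-8->D; (7,8):dx=+11,dy=+14->C; (7,9):dx=+10,dy=+4->C; (8,9):dx=-1,dy=-10->C
Step 2: C = 24, D = 12, total pairs = 36.
Step 3: tau = (C - D)/(n(n-1)/2) = (24 - 12)/36 = 0.333333.
Step 4: Exact two-sided p-value (enumerate n! = 362880 permutations of y under H0): p = 0.259518.
Step 5: alpha = 0.1. fail to reject H0.

tau_b = 0.3333 (C=24, D=12), p = 0.259518, fail to reject H0.


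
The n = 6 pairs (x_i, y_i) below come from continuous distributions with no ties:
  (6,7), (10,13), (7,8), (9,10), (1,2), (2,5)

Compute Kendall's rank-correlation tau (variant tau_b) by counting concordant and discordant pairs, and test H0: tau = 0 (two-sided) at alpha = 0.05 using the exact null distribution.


Step 1: Enumerate the 15 unordered pairs (i,j) with i<j and classify each by sign(x_j-x_i) * sign(y_j-y_i).
  (1,2):dx=+4,dy=+6->C; (1,3):dx=+1,dy=+1->C; (1,4):dx=+3,dy=+3->C; (1,5):dx=-5,dy=-5->C
  (1,6):dx=-4,dy=-2->C; (2,3):dx=-3,dy=-5->C; (2,4):dx=-1,dy=-3->C; (2,5):dx=-9,dy=-11->C
  (2,6):dx=-8,dy=-8->C; (3,4):dx=+2,dy=+2->C; (3,5):dx=-6,dy=-6->C; (3,6):dx=-5,dy=-3->C
  (4,5):dx=-8,dy=-8->C; (4,6):dx=-7,dy=-5->C; (5,6):dx=+1,dy=+3->C
Step 2: C = 15, D = 0, total pairs = 15.
Step 3: tau = (C - D)/(n(n-1)/2) = (15 - 0)/15 = 1.000000.
Step 4: Exact two-sided p-value (enumerate n! = 720 permutations of y under H0): p = 0.002778.
Step 5: alpha = 0.05. reject H0.

tau_b = 1.0000 (C=15, D=0), p = 0.002778, reject H0.


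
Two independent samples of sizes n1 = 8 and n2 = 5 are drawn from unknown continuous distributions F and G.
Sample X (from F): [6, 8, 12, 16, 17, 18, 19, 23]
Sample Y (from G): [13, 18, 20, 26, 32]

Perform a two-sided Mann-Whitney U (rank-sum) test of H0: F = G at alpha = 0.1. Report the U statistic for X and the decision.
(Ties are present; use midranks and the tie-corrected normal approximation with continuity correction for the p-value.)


Step 1: Combine and sort all 13 observations; assign midranks.
sorted (value, group): (6,X), (8,X), (12,X), (13,Y), (16,X), (17,X), (18,X), (18,Y), (19,X), (20,Y), (23,X), (26,Y), (32,Y)
ranks: 6->1, 8->2, 12->3, 13->4, 16->5, 17->6, 18->7.5, 18->7.5, 19->9, 20->10, 23->11, 26->12, 32->13
Step 2: Rank sum for X: R1 = 1 + 2 + 3 + 5 + 6 + 7.5 + 9 + 11 = 44.5.
Step 3: U_X = R1 - n1(n1+1)/2 = 44.5 - 8*9/2 = 44.5 - 36 = 8.5.
       U_Y = n1*n2 - U_X = 40 - 8.5 = 31.5.
Step 4: Ties are present, so use the tie-corrected normal approximation (with continuity correction) for the p-value.
Step 5: p-value = 0.106864; compare to alpha = 0.1. fail to reject H0.

U_X = 8.5, p = 0.106864, fail to reject H0 at alpha = 0.1.


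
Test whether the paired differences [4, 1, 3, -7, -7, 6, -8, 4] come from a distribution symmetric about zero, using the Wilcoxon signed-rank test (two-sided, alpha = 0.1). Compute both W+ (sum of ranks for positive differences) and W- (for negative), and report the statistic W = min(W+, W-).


Step 1: Drop any zero differences (none here) and take |d_i|.
|d| = [4, 1, 3, 7, 7, 6, 8, 4]
Step 2: Midrank |d_i| (ties get averaged ranks).
ranks: |4|->3.5, |1|->1, |3|->2, |7|->6.5, |7|->6.5, |6|->5, |8|->8, |4|->3.5
Step 3: Attach original signs; sum ranks with positive sign and with negative sign.
W+ = 3.5 + 1 + 2 + 5 + 3.5 = 15
W- = 6.5 + 6.5 + 8 = 21
(Check: W+ + W- = 36 should equal n(n+1)/2 = 36.)
Step 4: Test statistic W = min(W+, W-) = 15.
Step 5: Ties in |d|, so use the tie-corrected normal approximation.
        E[W] = n(n+1)/4 = 8*9/4 = 18.
        Tie groups: |d|=4 (t=2), |d|=7 (t=2); sum(t^3 - t) = 12.
        Var[W] = n(n+1)(2n+1)/24 - sum(t^3-t)/48 = 1224/24 - 12/48 = 50.75.
        z = (W - E[W]) / sqrt(Var[W]) = (15 - 18) / 7.1239 = -0.4211.
        Two-sided p = 2*Phi(z) = 0.673669.
Step 6: alpha = 0.1. fail to reject H0.

W+ = 15, W- = 21, W = min = 15, p = 0.673669, fail to reject H0.


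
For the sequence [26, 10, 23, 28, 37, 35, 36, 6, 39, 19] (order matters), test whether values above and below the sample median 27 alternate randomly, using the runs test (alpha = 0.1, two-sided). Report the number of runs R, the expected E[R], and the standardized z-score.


Step 1: Compute median = 27; label A = above, B = below.
Labels in order: BBBAAAABAB  (n_A = 5, n_B = 5)
Step 2: Count runs R = 5.
Step 3: Under H0 (random ordering), E[R] = 2*n_A*n_B/(n_A+n_B) + 1 = 2*5*5/10 + 1 = 6.0000.
        Var[R] = 2*n_A*n_B*(2*n_A*n_B - n_A - n_B) / ((n_A+n_B)^2 * (n_A+n_B-1)) = 2000/900 = 2.2222.
        SD[R] = 1.4907.
Step 4: Continuity-corrected z = (R + 0.5 - E[R]) / SD[R] = (5 + 0.5 - 6.0000) / 1.4907 = -0.3354.
Step 5: Two-sided p-value via normal approximation = 2*(1 - Phi(|z|)) = 0.737316.
Step 6: alpha = 0.1. fail to reject H0.

R = 5, z = -0.3354, p = 0.737316, fail to reject H0.


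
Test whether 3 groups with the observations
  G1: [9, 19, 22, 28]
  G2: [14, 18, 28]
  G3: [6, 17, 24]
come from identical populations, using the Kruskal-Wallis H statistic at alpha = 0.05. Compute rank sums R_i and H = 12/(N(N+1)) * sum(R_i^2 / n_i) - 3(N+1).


Step 1: Combine all N = 10 observations and assign midranks.
sorted (value, group, rank): (6,G3,1), (9,G1,2), (14,G2,3), (17,G3,4), (18,G2,5), (19,G1,6), (22,G1,7), (24,G3,8), (28,G1,9.5), (28,G2,9.5)
Step 2: Sum ranks within each group.
R_1 = 24.5 (n_1 = 4)
R_2 = 17.5 (n_2 = 3)
R_3 = 13 (n_3 = 3)
Step 3: H = 12/(N(N+1)) * sum(R_i^2/n_i) - 3(N+1)
     = 12/(10*11) * (24.5^2/4 + 17.5^2/3 + 13^2/3) - 3*11
     = 0.109091 * 308.479 - 33
     = 0.652273.
Step 4: Ties present; correction factor C = 1 - 6/(10^3 - 10) = 0.993939. Corrected H = 0.652273 / 0.993939 = 0.656250.
Step 5: Under H0, H ~ chi^2(2); p-value = 0.720273.
Step 6: alpha = 0.05. fail to reject H0.

H = 0.6563, df = 2, p = 0.720273, fail to reject H0.


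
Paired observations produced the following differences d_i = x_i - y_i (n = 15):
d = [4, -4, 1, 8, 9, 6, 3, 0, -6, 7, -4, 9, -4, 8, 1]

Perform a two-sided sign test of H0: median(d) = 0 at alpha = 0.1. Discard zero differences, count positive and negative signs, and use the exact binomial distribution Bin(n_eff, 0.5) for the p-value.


Step 1: Discard zero differences. Original n = 15; n_eff = number of nonzero differences = 14.
Nonzero differences (with sign): +4, -4, +1, +8, +9, +6, +3, -6, +7, -4, +9, -4, +8, +1
Step 2: Count signs: positive = 10, negative = 4.
Step 3: Under H0: P(positive) = 0.5, so the number of positives S ~ Bin(14, 0.5).
Step 4: Two-sided exact p-value = sum of Bin(14,0.5) probabilities at or below the observed probability = 0.179565.
Step 5: alpha = 0.1. fail to reject H0.

n_eff = 14, pos = 10, neg = 4, p = 0.179565, fail to reject H0.


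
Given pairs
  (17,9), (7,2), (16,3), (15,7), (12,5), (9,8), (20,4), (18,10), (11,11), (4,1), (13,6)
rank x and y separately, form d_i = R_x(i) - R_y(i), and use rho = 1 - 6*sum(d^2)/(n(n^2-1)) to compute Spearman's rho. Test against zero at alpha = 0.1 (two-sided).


Step 1: Rank x and y separately (midranks; no ties here).
rank(x): 17->9, 7->2, 16->8, 15->7, 12->5, 9->3, 20->11, 18->10, 11->4, 4->1, 13->6
rank(y): 9->9, 2->2, 3->3, 7->7, 5->5, 8->8, 4->4, 10->10, 11->11, 1->1, 6->6
Step 2: d_i = R_x(i) - R_y(i); compute d_i^2.
  (9-9)^2=0, (2-2)^2=0, (8-3)^2=25, (7-7)^2=0, (5-5)^2=0, (3-8)^2=25, (11-4)^2=49, (10-10)^2=0, (4-11)^2=49, (1-1)^2=0, (6-6)^2=0
sum(d^2) = 148.
Step 3: rho = 1 - 6*148 / (11*(11^2 - 1)) = 1 - 888/1320 = 0.327273.
Step 4: Under H0, t = rho * sqrt((n-2)/(1-rho^2)) = 1.0390 ~ t(9).
Step 5: Two-sided p-value from the t-distribution with 9 df = 0.325895.
Step 6: alpha = 0.1. fail to reject H0.

rho = 0.3273, p = 0.325895, fail to reject H0 at alpha = 0.1.


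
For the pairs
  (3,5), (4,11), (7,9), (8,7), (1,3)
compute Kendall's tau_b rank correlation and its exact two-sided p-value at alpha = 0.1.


Step 1: Enumerate the 10 unordered pairs (i,j) with i<j and classify each by sign(x_j-x_i) * sign(y_j-y_i).
  (1,2):dx=+1,dy=+6->C; (1,3):dx=+4,dy=+4->C; (1,4):dx=+5,dy=+2->C; (1,5):dx=-2,dy=-2->C
  (2,3):dx=+3,dy=-2->D; (2,4):dx=+4,dy=-4->D; (2,5):dx=-3,dy=-8->C; (3,4):dx=+1,dy=-2->D
  (3,5):dx=-6,dy=-6->C; (4,5):dx=-7,dy=-4->C
Step 2: C = 7, D = 3, total pairs = 10.
Step 3: tau = (C - D)/(n(n-1)/2) = (7 - 3)/10 = 0.400000.
Step 4: Exact two-sided p-value (enumerate n! = 120 permutations of y under H0): p = 0.483333.
Step 5: alpha = 0.1. fail to reject H0.

tau_b = 0.4000 (C=7, D=3), p = 0.483333, fail to reject H0.


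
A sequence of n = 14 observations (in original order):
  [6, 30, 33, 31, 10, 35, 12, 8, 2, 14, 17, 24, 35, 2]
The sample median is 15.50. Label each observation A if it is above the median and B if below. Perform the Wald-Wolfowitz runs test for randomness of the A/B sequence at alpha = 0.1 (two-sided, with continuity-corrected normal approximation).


Step 1: Compute median = 15.50; label A = above, B = below.
Labels in order: BAAABABBBBAAAB  (n_A = 7, n_B = 7)
Step 2: Count runs R = 7.
Step 3: Under H0 (random ordering), E[R] = 2*n_A*n_B/(n_A+n_B) + 1 = 2*7*7/14 + 1 = 8.0000.
        Var[R] = 2*n_A*n_B*(2*n_A*n_B - n_A - n_B) / ((n_A+n_B)^2 * (n_A+n_B-1)) = 8232/2548 = 3.2308.
        SD[R] = 1.7974.
Step 4: Continuity-corrected z = (R + 0.5 - E[R]) / SD[R] = (7 + 0.5 - 8.0000) / 1.7974 = -0.2782.
Step 5: Two-sided p-value via normal approximation = 2*(1 - Phi(|z|)) = 0.780879.
Step 6: alpha = 0.1. fail to reject H0.

R = 7, z = -0.2782, p = 0.780879, fail to reject H0.


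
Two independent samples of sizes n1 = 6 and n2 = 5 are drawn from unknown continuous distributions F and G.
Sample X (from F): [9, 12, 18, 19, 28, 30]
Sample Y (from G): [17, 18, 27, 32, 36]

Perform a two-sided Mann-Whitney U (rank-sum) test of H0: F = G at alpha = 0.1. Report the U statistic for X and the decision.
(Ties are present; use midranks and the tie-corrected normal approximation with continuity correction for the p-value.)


Step 1: Combine and sort all 11 observations; assign midranks.
sorted (value, group): (9,X), (12,X), (17,Y), (18,X), (18,Y), (19,X), (27,Y), (28,X), (30,X), (32,Y), (36,Y)
ranks: 9->1, 12->2, 17->3, 18->4.5, 18->4.5, 19->6, 27->7, 28->8, 30->9, 32->10, 36->11
Step 2: Rank sum for X: R1 = 1 + 2 + 4.5 + 6 + 8 + 9 = 30.5.
Step 3: U_X = R1 - n1(n1+1)/2 = 30.5 - 6*7/2 = 30.5 - 21 = 9.5.
       U_Y = n1*n2 - U_X = 30 - 9.5 = 20.5.
Step 4: Ties are present, so use the tie-corrected normal approximation (with continuity correction) for the p-value.
Step 5: p-value = 0.360216; compare to alpha = 0.1. fail to reject H0.

U_X = 9.5, p = 0.360216, fail to reject H0 at alpha = 0.1.


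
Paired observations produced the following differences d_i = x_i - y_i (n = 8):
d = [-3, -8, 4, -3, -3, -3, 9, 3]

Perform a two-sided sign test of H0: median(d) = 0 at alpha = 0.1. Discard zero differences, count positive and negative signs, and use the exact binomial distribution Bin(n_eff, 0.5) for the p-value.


Step 1: Discard zero differences. Original n = 8; n_eff = number of nonzero differences = 8.
Nonzero differences (with sign): -3, -8, +4, -3, -3, -3, +9, +3
Step 2: Count signs: positive = 3, negative = 5.
Step 3: Under H0: P(positive) = 0.5, so the number of positives S ~ Bin(8, 0.5).
Step 4: Two-sided exact p-value = sum of Bin(8,0.5) probabilities at or below the observed probability = 0.726562.
Step 5: alpha = 0.1. fail to reject H0.

n_eff = 8, pos = 3, neg = 5, p = 0.726562, fail to reject H0.


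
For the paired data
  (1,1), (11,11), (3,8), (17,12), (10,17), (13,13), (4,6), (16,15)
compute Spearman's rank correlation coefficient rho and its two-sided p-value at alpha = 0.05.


Step 1: Rank x and y separately (midranks; no ties here).
rank(x): 1->1, 11->5, 3->2, 17->8, 10->4, 13->6, 4->3, 16->7
rank(y): 1->1, 11->4, 8->3, 12->5, 17->8, 13->6, 6->2, 15->7
Step 2: d_i = R_x(i) - R_y(i); compute d_i^2.
  (1-1)^2=0, (5-4)^2=1, (2-3)^2=1, (8-5)^2=9, (4-8)^2=16, (6-6)^2=0, (3-2)^2=1, (7-7)^2=0
sum(d^2) = 28.
Step 3: rho = 1 - 6*28 / (8*(8^2 - 1)) = 1 - 168/504 = 0.666667.
Step 4: Under H0, t = rho * sqrt((n-2)/(1-rho^2)) = 2.1909 ~ t(6).
Step 5: Two-sided p-value from the t-distribution with 6 df = 0.070988.
Step 6: alpha = 0.05. fail to reject H0.

rho = 0.6667, p = 0.070988, fail to reject H0 at alpha = 0.05.


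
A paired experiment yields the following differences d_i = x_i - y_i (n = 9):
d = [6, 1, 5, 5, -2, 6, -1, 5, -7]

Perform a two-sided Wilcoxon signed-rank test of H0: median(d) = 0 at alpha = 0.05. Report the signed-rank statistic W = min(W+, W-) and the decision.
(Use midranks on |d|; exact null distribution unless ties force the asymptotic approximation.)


Step 1: Drop any zero differences (none here) and take |d_i|.
|d| = [6, 1, 5, 5, 2, 6, 1, 5, 7]
Step 2: Midrank |d_i| (ties get averaged ranks).
ranks: |6|->7.5, |1|->1.5, |5|->5, |5|->5, |2|->3, |6|->7.5, |1|->1.5, |5|->5, |7|->9
Step 3: Attach original signs; sum ranks with positive sign and with negative sign.
W+ = 7.5 + 1.5 + 5 + 5 + 7.5 + 5 = 31.5
W- = 3 + 1.5 + 9 = 13.5
(Check: W+ + W- = 45 should equal n(n+1)/2 = 45.)
Step 4: Test statistic W = min(W+, W-) = 13.5.
Step 5: Ties in |d|, so use the tie-corrected normal approximation.
        E[W] = n(n+1)/4 = 9*10/4 = 22.5.
        Tie groups: |d|=1 (t=2), |d|=5 (t=3), |d|=6 (t=2); sum(t^3 - t) = 36.
        Var[W] = n(n+1)(2n+1)/24 - sum(t^3-t)/48 = 1710/24 - 36/48 = 70.5.
        z = (W - E[W]) / sqrt(Var[W]) = (13.5 - 22.5) / 8.3964 = -1.0719.
        Two-sided p = 2*Phi(z) = 0.283772.
Step 6: alpha = 0.05. fail to reject H0.

W+ = 31.5, W- = 13.5, W = min = 13.5, p = 0.283772, fail to reject H0.


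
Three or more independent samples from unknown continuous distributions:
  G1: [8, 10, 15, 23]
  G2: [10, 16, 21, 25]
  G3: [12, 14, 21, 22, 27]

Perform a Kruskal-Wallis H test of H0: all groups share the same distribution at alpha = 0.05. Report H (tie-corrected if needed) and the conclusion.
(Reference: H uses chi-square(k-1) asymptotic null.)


Step 1: Combine all N = 13 observations and assign midranks.
sorted (value, group, rank): (8,G1,1), (10,G1,2.5), (10,G2,2.5), (12,G3,4), (14,G3,5), (15,G1,6), (16,G2,7), (21,G2,8.5), (21,G3,8.5), (22,G3,10), (23,G1,11), (25,G2,12), (27,G3,13)
Step 2: Sum ranks within each group.
R_1 = 20.5 (n_1 = 4)
R_2 = 30 (n_2 = 4)
R_3 = 40.5 (n_3 = 5)
Step 3: H = 12/(N(N+1)) * sum(R_i^2/n_i) - 3(N+1)
     = 12/(13*14) * (20.5^2/4 + 30^2/4 + 40.5^2/5) - 3*14
     = 0.065934 * 658.112 - 42
     = 1.392033.
Step 4: Ties present; correction factor C = 1 - 12/(13^3 - 13) = 0.994505. Corrected H = 1.392033 / 0.994505 = 1.399724.
Step 5: Under H0, H ~ chi^2(2); p-value = 0.496654.
Step 6: alpha = 0.05. fail to reject H0.

H = 1.3997, df = 2, p = 0.496654, fail to reject H0.


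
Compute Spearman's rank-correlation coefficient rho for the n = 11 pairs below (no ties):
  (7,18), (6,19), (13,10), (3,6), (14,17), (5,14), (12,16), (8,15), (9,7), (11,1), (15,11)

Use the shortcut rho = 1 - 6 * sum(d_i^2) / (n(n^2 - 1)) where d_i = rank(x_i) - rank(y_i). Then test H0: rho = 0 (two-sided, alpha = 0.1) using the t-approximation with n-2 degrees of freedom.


Step 1: Rank x and y separately (midranks; no ties here).
rank(x): 7->4, 6->3, 13->9, 3->1, 14->10, 5->2, 12->8, 8->5, 9->6, 11->7, 15->11
rank(y): 18->10, 19->11, 10->4, 6->2, 17->9, 14->6, 16->8, 15->7, 7->3, 1->1, 11->5
Step 2: d_i = R_x(i) - R_y(i); compute d_i^2.
  (4-10)^2=36, (3-11)^2=64, (9-4)^2=25, (1-2)^2=1, (10-9)^2=1, (2-6)^2=16, (8-8)^2=0, (5-7)^2=4, (6-3)^2=9, (7-1)^2=36, (11-5)^2=36
sum(d^2) = 228.
Step 3: rho = 1 - 6*228 / (11*(11^2 - 1)) = 1 - 1368/1320 = -0.036364.
Step 4: Under H0, t = rho * sqrt((n-2)/(1-rho^2)) = -0.1092 ~ t(9).
Step 5: Two-sided p-value from the t-distribution with 9 df = 0.915468.
Step 6: alpha = 0.1. fail to reject H0.

rho = -0.0364, p = 0.915468, fail to reject H0 at alpha = 0.1.


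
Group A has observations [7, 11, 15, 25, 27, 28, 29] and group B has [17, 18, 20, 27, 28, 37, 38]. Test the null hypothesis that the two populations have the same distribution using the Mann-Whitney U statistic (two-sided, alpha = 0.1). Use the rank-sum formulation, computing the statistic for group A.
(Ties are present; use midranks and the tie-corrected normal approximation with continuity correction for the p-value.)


Step 1: Combine and sort all 14 observations; assign midranks.
sorted (value, group): (7,X), (11,X), (15,X), (17,Y), (18,Y), (20,Y), (25,X), (27,X), (27,Y), (28,X), (28,Y), (29,X), (37,Y), (38,Y)
ranks: 7->1, 11->2, 15->3, 17->4, 18->5, 20->6, 25->7, 27->8.5, 27->8.5, 28->10.5, 28->10.5, 29->12, 37->13, 38->14
Step 2: Rank sum for X: R1 = 1 + 2 + 3 + 7 + 8.5 + 10.5 + 12 = 44.
Step 3: U_X = R1 - n1(n1+1)/2 = 44 - 7*8/2 = 44 - 28 = 16.
       U_Y = n1*n2 - U_X = 49 - 16 = 33.
Step 4: Ties are present, so use the tie-corrected normal approximation (with continuity correction) for the p-value.
Step 5: p-value = 0.305620; compare to alpha = 0.1. fail to reject H0.

U_X = 16, p = 0.305620, fail to reject H0 at alpha = 0.1.


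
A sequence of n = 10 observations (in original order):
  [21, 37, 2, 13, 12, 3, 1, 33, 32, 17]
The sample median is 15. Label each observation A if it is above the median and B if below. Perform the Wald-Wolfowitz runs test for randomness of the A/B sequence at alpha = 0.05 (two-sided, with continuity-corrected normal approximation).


Step 1: Compute median = 15; label A = above, B = below.
Labels in order: AABBBBBAAA  (n_A = 5, n_B = 5)
Step 2: Count runs R = 3.
Step 3: Under H0 (random ordering), E[R] = 2*n_A*n_B/(n_A+n_B) + 1 = 2*5*5/10 + 1 = 6.0000.
        Var[R] = 2*n_A*n_B*(2*n_A*n_B - n_A - n_B) / ((n_A+n_B)^2 * (n_A+n_B-1)) = 2000/900 = 2.2222.
        SD[R] = 1.4907.
Step 4: Continuity-corrected z = (R + 0.5 - E[R]) / SD[R] = (3 + 0.5 - 6.0000) / 1.4907 = -1.6771.
Step 5: Two-sided p-value via normal approximation = 2*(1 - Phi(|z|)) = 0.093533.
Step 6: alpha = 0.05. fail to reject H0.

R = 3, z = -1.6771, p = 0.093533, fail to reject H0.


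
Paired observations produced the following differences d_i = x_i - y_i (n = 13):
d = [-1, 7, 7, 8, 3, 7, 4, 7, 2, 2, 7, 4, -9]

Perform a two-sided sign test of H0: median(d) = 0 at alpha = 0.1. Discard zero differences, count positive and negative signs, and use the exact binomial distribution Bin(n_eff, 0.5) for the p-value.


Step 1: Discard zero differences. Original n = 13; n_eff = number of nonzero differences = 13.
Nonzero differences (with sign): -1, +7, +7, +8, +3, +7, +4, +7, +2, +2, +7, +4, -9
Step 2: Count signs: positive = 11, negative = 2.
Step 3: Under H0: P(positive) = 0.5, so the number of positives S ~ Bin(13, 0.5).
Step 4: Two-sided exact p-value = sum of Bin(13,0.5) probabilities at or below the observed probability = 0.022461.
Step 5: alpha = 0.1. reject H0.

n_eff = 13, pos = 11, neg = 2, p = 0.022461, reject H0.


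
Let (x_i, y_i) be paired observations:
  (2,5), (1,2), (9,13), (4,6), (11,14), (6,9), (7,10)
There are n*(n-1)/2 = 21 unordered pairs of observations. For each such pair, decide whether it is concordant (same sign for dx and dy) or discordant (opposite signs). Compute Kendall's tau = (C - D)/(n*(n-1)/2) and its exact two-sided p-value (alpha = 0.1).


Step 1: Enumerate the 21 unordered pairs (i,j) with i<j and classify each by sign(x_j-x_i) * sign(y_j-y_i).
  (1,2):dx=-1,dy=-3->C; (1,3):dx=+7,dy=+8->C; (1,4):dx=+2,dy=+1->C; (1,5):dx=+9,dy=+9->C
  (1,6):dx=+4,dy=+4->C; (1,7):dx=+5,dy=+5->C; (2,3):dx=+8,dy=+11->C; (2,4):dx=+3,dy=+4->C
  (2,5):dx=+10,dy=+12->C; (2,6):dx=+5,dy=+7->C; (2,7):dx=+6,dy=+8->C; (3,4):dx=-5,dy=-7->C
  (3,5):dx=+2,dy=+1->C; (3,6):dx=-3,dy=-4->C; (3,7):dx=-2,dy=-3->C; (4,5):dx=+7,dy=+8->C
  (4,6):dx=+2,dy=+3->C; (4,7):dx=+3,dy=+4->C; (5,6):dx=-5,dy=-5->C; (5,7):dx=-4,dy=-4->C
  (6,7):dx=+1,dy=+1->C
Step 2: C = 21, D = 0, total pairs = 21.
Step 3: tau = (C - D)/(n(n-1)/2) = (21 - 0)/21 = 1.000000.
Step 4: Exact two-sided p-value (enumerate n! = 5040 permutations of y under H0): p = 0.000397.
Step 5: alpha = 0.1. reject H0.

tau_b = 1.0000 (C=21, D=0), p = 0.000397, reject H0.


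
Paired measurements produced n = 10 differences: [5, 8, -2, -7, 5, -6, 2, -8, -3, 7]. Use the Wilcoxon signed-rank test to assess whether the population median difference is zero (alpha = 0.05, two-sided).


Step 1: Drop any zero differences (none here) and take |d_i|.
|d| = [5, 8, 2, 7, 5, 6, 2, 8, 3, 7]
Step 2: Midrank |d_i| (ties get averaged ranks).
ranks: |5|->4.5, |8|->9.5, |2|->1.5, |7|->7.5, |5|->4.5, |6|->6, |2|->1.5, |8|->9.5, |3|->3, |7|->7.5
Step 3: Attach original signs; sum ranks with positive sign and with negative sign.
W+ = 4.5 + 9.5 + 4.5 + 1.5 + 7.5 = 27.5
W- = 1.5 + 7.5 + 6 + 9.5 + 3 = 27.5
(Check: W+ + W- = 55 should equal n(n+1)/2 = 55.)
Step 4: Test statistic W = min(W+, W-) = 27.5.
Step 5: Ties in |d|, so use the tie-corrected normal approximation.
        E[W] = n(n+1)/4 = 10*11/4 = 27.5.
        Tie groups: |d|=2 (t=2), |d|=5 (t=2), |d|=7 (t=2), |d|=8 (t=2); sum(t^3 - t) = 24.
        Var[W] = n(n+1)(2n+1)/24 - sum(t^3-t)/48 = 2310/24 - 24/48 = 95.75.
        z = (W - E[W]) / sqrt(Var[W]) = (27.5 - 27.5) / 9.7852 = 0.0000.
        Two-sided p = 2*Phi(z) = 1.000000.
Step 6: alpha = 0.05. fail to reject H0.

W+ = 27.5, W- = 27.5, W = min = 27.5, p = 1.000000, fail to reject H0.


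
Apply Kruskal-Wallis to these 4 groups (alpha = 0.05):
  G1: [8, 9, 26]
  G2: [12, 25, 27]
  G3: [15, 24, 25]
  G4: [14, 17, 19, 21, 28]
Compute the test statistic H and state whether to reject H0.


Step 1: Combine all N = 14 observations and assign midranks.
sorted (value, group, rank): (8,G1,1), (9,G1,2), (12,G2,3), (14,G4,4), (15,G3,5), (17,G4,6), (19,G4,7), (21,G4,8), (24,G3,9), (25,G2,10.5), (25,G3,10.5), (26,G1,12), (27,G2,13), (28,G4,14)
Step 2: Sum ranks within each group.
R_1 = 15 (n_1 = 3)
R_2 = 26.5 (n_2 = 3)
R_3 = 24.5 (n_3 = 3)
R_4 = 39 (n_4 = 5)
Step 3: H = 12/(N(N+1)) * sum(R_i^2/n_i) - 3(N+1)
     = 12/(14*15) * (15^2/3 + 26.5^2/3 + 24.5^2/3 + 39^2/5) - 3*15
     = 0.057143 * 813.367 - 45
     = 1.478095.
Step 4: Ties present; correction factor C = 1 - 6/(14^3 - 14) = 0.997802. Corrected H = 1.478095 / 0.997802 = 1.481351.
Step 5: Under H0, H ~ chi^2(3); p-value = 0.686581.
Step 6: alpha = 0.05. fail to reject H0.

H = 1.4814, df = 3, p = 0.686581, fail to reject H0.


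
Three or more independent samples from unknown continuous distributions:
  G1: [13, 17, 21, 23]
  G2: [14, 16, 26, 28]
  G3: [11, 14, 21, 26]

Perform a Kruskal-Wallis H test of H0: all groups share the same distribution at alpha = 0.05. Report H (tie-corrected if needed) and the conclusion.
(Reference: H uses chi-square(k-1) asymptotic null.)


Step 1: Combine all N = 12 observations and assign midranks.
sorted (value, group, rank): (11,G3,1), (13,G1,2), (14,G2,3.5), (14,G3,3.5), (16,G2,5), (17,G1,6), (21,G1,7.5), (21,G3,7.5), (23,G1,9), (26,G2,10.5), (26,G3,10.5), (28,G2,12)
Step 2: Sum ranks within each group.
R_1 = 24.5 (n_1 = 4)
R_2 = 31 (n_2 = 4)
R_3 = 22.5 (n_3 = 4)
Step 3: H = 12/(N(N+1)) * sum(R_i^2/n_i) - 3(N+1)
     = 12/(12*13) * (24.5^2/4 + 31^2/4 + 22.5^2/4) - 3*13
     = 0.076923 * 516.875 - 39
     = 0.759615.
Step 4: Ties present; correction factor C = 1 - 18/(12^3 - 12) = 0.989510. Corrected H = 0.759615 / 0.989510 = 0.767668.
Step 5: Under H0, H ~ chi^2(2); p-value = 0.681245.
Step 6: alpha = 0.05. fail to reject H0.

H = 0.7677, df = 2, p = 0.681245, fail to reject H0.


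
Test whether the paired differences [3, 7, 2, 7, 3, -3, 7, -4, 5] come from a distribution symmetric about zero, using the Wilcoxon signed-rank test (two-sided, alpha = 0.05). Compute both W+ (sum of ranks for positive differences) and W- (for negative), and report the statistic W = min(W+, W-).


Step 1: Drop any zero differences (none here) and take |d_i|.
|d| = [3, 7, 2, 7, 3, 3, 7, 4, 5]
Step 2: Midrank |d_i| (ties get averaged ranks).
ranks: |3|->3, |7|->8, |2|->1, |7|->8, |3|->3, |3|->3, |7|->8, |4|->5, |5|->6
Step 3: Attach original signs; sum ranks with positive sign and with negative sign.
W+ = 3 + 8 + 1 + 8 + 3 + 8 + 6 = 37
W- = 3 + 5 = 8
(Check: W+ + W- = 45 should equal n(n+1)/2 = 45.)
Step 4: Test statistic W = min(W+, W-) = 8.
Step 5: Ties in |d|, so use the tie-corrected normal approximation.
        E[W] = n(n+1)/4 = 9*10/4 = 22.5.
        Tie groups: |d|=3 (t=3), |d|=7 (t=3); sum(t^3 - t) = 48.
        Var[W] = n(n+1)(2n+1)/24 - sum(t^3-t)/48 = 1710/24 - 48/48 = 70.25.
        z = (W - E[W]) / sqrt(Var[W]) = (8 - 22.5) / 8.3815 = -1.7300.
        Two-sided p = 2*Phi(z) = 0.083631.
Step 6: alpha = 0.05. fail to reject H0.

W+ = 37, W- = 8, W = min = 8, p = 0.083631, fail to reject H0.
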